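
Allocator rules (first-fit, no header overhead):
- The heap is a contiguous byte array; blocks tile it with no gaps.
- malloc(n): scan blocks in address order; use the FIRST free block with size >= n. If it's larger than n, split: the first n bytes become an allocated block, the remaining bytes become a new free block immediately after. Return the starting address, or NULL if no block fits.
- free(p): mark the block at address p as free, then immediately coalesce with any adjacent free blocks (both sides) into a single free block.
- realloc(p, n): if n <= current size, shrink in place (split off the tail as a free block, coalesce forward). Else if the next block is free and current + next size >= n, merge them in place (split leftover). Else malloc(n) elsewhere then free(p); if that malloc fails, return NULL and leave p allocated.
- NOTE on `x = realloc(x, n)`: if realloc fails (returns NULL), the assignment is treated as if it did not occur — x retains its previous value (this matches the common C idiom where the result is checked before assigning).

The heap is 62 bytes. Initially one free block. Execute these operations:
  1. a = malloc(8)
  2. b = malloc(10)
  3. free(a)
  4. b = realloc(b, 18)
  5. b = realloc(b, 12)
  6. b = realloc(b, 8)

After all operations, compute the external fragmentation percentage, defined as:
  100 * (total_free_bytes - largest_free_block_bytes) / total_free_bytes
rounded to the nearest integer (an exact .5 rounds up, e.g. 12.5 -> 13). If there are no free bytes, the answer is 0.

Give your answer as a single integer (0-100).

Answer: 15

Derivation:
Op 1: a = malloc(8) -> a = 0; heap: [0-7 ALLOC][8-61 FREE]
Op 2: b = malloc(10) -> b = 8; heap: [0-7 ALLOC][8-17 ALLOC][18-61 FREE]
Op 3: free(a) -> (freed a); heap: [0-7 FREE][8-17 ALLOC][18-61 FREE]
Op 4: b = realloc(b, 18) -> b = 8; heap: [0-7 FREE][8-25 ALLOC][26-61 FREE]
Op 5: b = realloc(b, 12) -> b = 8; heap: [0-7 FREE][8-19 ALLOC][20-61 FREE]
Op 6: b = realloc(b, 8) -> b = 8; heap: [0-7 FREE][8-15 ALLOC][16-61 FREE]
Free blocks: [8 46] total_free=54 largest=46 -> 100*(54-46)/54 = 800/54 ≈ 14.815 -> rounds to 15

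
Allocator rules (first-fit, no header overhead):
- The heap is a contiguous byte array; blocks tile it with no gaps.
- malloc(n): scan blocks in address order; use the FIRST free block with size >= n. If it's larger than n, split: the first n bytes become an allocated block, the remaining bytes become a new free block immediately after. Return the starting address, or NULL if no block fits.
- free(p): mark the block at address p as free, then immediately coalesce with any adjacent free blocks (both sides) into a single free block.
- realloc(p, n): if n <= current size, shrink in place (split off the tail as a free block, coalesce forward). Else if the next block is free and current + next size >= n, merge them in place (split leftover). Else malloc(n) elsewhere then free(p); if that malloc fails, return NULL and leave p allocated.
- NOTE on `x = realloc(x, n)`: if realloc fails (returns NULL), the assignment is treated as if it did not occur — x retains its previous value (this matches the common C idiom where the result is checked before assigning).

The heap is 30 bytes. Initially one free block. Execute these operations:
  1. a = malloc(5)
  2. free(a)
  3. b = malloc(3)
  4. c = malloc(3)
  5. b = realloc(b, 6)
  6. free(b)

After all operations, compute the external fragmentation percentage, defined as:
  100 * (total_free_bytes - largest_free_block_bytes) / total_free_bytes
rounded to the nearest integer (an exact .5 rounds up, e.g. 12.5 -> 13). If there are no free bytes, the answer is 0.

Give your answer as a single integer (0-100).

Answer: 11

Derivation:
Op 1: a = malloc(5) -> a = 0; heap: [0-4 ALLOC][5-29 FREE]
Op 2: free(a) -> (freed a); heap: [0-29 FREE]
Op 3: b = malloc(3) -> b = 0; heap: [0-2 ALLOC][3-29 FREE]
Op 4: c = malloc(3) -> c = 3; heap: [0-2 ALLOC][3-5 ALLOC][6-29 FREE]
Op 5: b = realloc(b, 6) -> b = 6; heap: [0-2 FREE][3-5 ALLOC][6-11 ALLOC][12-29 FREE]
Op 6: free(b) -> (freed b); heap: [0-2 FREE][3-5 ALLOC][6-29 FREE]
Free blocks: [3 24] total_free=27 largest=24 -> 100*(27-24)/27 = 300/27 ≈ 11.111 -> rounds to 11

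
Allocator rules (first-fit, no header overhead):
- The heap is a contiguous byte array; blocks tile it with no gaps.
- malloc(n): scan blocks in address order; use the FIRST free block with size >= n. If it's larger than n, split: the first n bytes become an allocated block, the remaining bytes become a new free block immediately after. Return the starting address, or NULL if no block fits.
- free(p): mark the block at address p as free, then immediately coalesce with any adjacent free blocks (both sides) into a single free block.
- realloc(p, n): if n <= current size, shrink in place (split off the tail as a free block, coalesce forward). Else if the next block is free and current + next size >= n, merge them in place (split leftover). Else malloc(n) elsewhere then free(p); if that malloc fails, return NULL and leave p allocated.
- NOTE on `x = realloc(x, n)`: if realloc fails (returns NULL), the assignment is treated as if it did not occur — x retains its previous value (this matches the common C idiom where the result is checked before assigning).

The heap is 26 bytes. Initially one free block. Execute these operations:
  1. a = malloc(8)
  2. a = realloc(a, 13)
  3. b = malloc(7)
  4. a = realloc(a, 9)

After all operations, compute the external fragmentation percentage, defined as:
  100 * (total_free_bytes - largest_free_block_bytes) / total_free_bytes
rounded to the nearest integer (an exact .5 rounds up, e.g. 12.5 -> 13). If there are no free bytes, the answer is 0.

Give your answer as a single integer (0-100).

Op 1: a = malloc(8) -> a = 0; heap: [0-7 ALLOC][8-25 FREE]
Op 2: a = realloc(a, 13) -> a = 0; heap: [0-12 ALLOC][13-25 FREE]
Op 3: b = malloc(7) -> b = 13; heap: [0-12 ALLOC][13-19 ALLOC][20-25 FREE]
Op 4: a = realloc(a, 9) -> a = 0; heap: [0-8 ALLOC][9-12 FREE][13-19 ALLOC][20-25 FREE]
Free blocks: [4 6] total_free=10 largest=6 -> 100*(10-6)/10 = 400/10 = 40

Answer: 40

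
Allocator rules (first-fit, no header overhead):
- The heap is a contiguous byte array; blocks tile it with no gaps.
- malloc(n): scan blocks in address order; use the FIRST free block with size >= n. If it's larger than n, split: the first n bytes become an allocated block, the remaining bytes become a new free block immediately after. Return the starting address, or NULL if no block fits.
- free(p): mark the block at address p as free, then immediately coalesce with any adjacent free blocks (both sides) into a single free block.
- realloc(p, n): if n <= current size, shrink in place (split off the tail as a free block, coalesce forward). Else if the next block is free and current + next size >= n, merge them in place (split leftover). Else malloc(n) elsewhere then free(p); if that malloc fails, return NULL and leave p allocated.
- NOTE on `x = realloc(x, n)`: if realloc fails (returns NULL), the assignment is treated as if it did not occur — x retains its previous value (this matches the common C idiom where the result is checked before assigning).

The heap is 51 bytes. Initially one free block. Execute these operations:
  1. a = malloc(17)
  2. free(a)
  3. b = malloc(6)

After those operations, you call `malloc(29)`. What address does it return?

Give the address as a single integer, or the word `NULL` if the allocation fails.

Op 1: a = malloc(17) -> a = 0; heap: [0-16 ALLOC][17-50 FREE]
Op 2: free(a) -> (freed a); heap: [0-50 FREE]
Op 3: b = malloc(6) -> b = 0; heap: [0-5 ALLOC][6-50 FREE]
malloc(29): first-fit scan over [0-5 ALLOC][6-50 FREE] -> 6

Answer: 6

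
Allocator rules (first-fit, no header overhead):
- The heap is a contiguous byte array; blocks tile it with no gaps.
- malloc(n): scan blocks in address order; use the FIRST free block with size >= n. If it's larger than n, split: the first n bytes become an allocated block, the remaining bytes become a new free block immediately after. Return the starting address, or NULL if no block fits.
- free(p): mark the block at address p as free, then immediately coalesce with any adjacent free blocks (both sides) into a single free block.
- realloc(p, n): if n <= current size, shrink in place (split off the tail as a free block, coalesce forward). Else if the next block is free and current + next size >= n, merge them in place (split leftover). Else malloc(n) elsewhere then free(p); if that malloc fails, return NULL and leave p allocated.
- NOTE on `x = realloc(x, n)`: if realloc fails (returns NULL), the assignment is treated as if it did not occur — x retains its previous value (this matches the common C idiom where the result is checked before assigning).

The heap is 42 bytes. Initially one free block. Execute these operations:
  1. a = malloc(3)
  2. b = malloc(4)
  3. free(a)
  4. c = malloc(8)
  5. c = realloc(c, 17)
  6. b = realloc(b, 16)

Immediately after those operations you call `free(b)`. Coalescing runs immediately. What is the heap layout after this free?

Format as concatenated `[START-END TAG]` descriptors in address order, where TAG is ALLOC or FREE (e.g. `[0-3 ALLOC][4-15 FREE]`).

Op 1: a = malloc(3) -> a = 0; heap: [0-2 ALLOC][3-41 FREE]
Op 2: b = malloc(4) -> b = 3; heap: [0-2 ALLOC][3-6 ALLOC][7-41 FREE]
Op 3: free(a) -> (freed a); heap: [0-2 FREE][3-6 ALLOC][7-41 FREE]
Op 4: c = malloc(8) -> c = 7; heap: [0-2 FREE][3-6 ALLOC][7-14 ALLOC][15-41 FREE]
Op 5: c = realloc(c, 17) -> c = 7; heap: [0-2 FREE][3-6 ALLOC][7-23 ALLOC][24-41 FREE]
Op 6: b = realloc(b, 16) -> b = 24; heap: [0-6 FREE][7-23 ALLOC][24-39 ALLOC][40-41 FREE]
free(b): b = 24 -> block [24-39 ALLOC]; mark free, coalesce with adjacent free neighbors -> [0-6 FREE][7-23 ALLOC][24-41 FREE]

Answer: [0-6 FREE][7-23 ALLOC][24-41 FREE]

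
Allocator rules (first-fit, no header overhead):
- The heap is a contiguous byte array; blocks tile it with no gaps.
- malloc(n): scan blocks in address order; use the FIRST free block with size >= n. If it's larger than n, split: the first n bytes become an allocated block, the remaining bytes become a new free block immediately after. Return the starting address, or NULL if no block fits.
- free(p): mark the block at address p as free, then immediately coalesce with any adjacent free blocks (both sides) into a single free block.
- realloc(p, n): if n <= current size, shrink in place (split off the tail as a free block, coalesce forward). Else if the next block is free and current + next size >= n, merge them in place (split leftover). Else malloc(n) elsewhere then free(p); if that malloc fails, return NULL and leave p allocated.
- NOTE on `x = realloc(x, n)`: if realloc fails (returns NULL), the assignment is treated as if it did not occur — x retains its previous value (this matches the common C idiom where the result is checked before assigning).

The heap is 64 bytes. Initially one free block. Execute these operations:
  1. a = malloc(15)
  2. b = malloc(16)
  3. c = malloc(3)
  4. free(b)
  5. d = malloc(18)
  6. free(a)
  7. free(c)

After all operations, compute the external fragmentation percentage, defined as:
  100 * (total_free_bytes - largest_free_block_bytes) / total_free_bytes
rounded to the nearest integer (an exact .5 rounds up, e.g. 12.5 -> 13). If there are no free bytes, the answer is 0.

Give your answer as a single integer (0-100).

Op 1: a = malloc(15) -> a = 0; heap: [0-14 ALLOC][15-63 FREE]
Op 2: b = malloc(16) -> b = 15; heap: [0-14 ALLOC][15-30 ALLOC][31-63 FREE]
Op 3: c = malloc(3) -> c = 31; heap: [0-14 ALLOC][15-30 ALLOC][31-33 ALLOC][34-63 FREE]
Op 4: free(b) -> (freed b); heap: [0-14 ALLOC][15-30 FREE][31-33 ALLOC][34-63 FREE]
Op 5: d = malloc(18) -> d = 34; heap: [0-14 ALLOC][15-30 FREE][31-33 ALLOC][34-51 ALLOC][52-63 FREE]
Op 6: free(a) -> (freed a); heap: [0-30 FREE][31-33 ALLOC][34-51 ALLOC][52-63 FREE]
Op 7: free(c) -> (freed c); heap: [0-33 FREE][34-51 ALLOC][52-63 FREE]
Free blocks: [34 12] total_free=46 largest=34 -> 100*(46-34)/46 = 1200/46 ≈ 26.087 -> rounds to 26

Answer: 26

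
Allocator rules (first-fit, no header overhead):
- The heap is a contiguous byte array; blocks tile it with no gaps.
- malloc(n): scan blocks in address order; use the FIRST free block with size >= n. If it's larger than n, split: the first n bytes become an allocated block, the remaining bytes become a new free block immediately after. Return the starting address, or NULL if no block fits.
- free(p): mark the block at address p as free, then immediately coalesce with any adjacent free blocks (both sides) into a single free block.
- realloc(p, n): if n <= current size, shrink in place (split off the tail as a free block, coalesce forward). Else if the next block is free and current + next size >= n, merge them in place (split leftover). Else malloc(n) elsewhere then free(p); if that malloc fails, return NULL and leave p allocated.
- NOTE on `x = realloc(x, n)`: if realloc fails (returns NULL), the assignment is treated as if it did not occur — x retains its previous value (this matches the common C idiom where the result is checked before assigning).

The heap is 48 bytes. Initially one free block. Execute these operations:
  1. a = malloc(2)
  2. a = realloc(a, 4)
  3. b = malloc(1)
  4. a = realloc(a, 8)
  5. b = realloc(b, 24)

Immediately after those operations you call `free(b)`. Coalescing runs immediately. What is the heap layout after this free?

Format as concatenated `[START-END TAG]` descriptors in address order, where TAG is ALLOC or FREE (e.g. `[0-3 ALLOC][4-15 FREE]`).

Answer: [0-4 FREE][5-12 ALLOC][13-47 FREE]

Derivation:
Op 1: a = malloc(2) -> a = 0; heap: [0-1 ALLOC][2-47 FREE]
Op 2: a = realloc(a, 4) -> a = 0; heap: [0-3 ALLOC][4-47 FREE]
Op 3: b = malloc(1) -> b = 4; heap: [0-3 ALLOC][4-4 ALLOC][5-47 FREE]
Op 4: a = realloc(a, 8) -> a = 5; heap: [0-3 FREE][4-4 ALLOC][5-12 ALLOC][13-47 FREE]
Op 5: b = realloc(b, 24) -> b = 13; heap: [0-4 FREE][5-12 ALLOC][13-36 ALLOC][37-47 FREE]
free(b): b = 13 -> block [13-36 ALLOC]; mark free, coalesce with adjacent free neighbors -> [0-4 FREE][5-12 ALLOC][13-47 FREE]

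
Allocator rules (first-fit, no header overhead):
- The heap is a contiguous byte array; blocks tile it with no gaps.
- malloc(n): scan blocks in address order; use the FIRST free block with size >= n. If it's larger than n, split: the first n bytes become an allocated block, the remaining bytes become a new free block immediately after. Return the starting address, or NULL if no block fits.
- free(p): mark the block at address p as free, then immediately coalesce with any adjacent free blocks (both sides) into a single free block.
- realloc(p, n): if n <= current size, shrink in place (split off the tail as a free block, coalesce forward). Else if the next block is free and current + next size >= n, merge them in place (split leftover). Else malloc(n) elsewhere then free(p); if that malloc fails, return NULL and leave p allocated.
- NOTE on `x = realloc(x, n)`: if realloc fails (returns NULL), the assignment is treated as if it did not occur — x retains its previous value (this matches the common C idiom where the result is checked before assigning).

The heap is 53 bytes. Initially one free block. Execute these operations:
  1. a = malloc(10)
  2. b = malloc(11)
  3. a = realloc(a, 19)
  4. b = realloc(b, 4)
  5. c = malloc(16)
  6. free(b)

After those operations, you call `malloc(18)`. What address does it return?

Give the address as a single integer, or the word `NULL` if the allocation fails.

Answer: 0

Derivation:
Op 1: a = malloc(10) -> a = 0; heap: [0-9 ALLOC][10-52 FREE]
Op 2: b = malloc(11) -> b = 10; heap: [0-9 ALLOC][10-20 ALLOC][21-52 FREE]
Op 3: a = realloc(a, 19) -> a = 21; heap: [0-9 FREE][10-20 ALLOC][21-39 ALLOC][40-52 FREE]
Op 4: b = realloc(b, 4) -> b = 10; heap: [0-9 FREE][10-13 ALLOC][14-20 FREE][21-39 ALLOC][40-52 FREE]
Op 5: c = malloc(16) -> c = NULL; heap: [0-9 FREE][10-13 ALLOC][14-20 FREE][21-39 ALLOC][40-52 FREE]
Op 6: free(b) -> (freed b); heap: [0-20 FREE][21-39 ALLOC][40-52 FREE]
malloc(18): first-fit scan over [0-20 FREE][21-39 ALLOC][40-52 FREE] -> 0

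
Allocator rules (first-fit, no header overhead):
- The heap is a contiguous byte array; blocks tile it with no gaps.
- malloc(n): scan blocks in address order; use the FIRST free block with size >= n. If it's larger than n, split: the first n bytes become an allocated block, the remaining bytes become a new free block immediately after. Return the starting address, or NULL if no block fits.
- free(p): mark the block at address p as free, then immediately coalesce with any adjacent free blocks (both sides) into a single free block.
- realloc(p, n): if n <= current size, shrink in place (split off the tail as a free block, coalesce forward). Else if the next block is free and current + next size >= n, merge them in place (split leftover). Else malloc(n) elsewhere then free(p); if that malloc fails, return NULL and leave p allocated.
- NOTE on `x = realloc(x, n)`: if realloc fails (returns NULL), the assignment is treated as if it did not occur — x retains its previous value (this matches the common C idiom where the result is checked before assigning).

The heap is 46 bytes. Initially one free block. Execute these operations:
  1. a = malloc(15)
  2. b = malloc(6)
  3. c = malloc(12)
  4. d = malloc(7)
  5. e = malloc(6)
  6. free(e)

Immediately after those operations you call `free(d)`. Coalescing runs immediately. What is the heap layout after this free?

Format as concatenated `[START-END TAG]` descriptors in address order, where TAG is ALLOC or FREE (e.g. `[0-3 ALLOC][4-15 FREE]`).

Answer: [0-14 ALLOC][15-20 ALLOC][21-32 ALLOC][33-45 FREE]

Derivation:
Op 1: a = malloc(15) -> a = 0; heap: [0-14 ALLOC][15-45 FREE]
Op 2: b = malloc(6) -> b = 15; heap: [0-14 ALLOC][15-20 ALLOC][21-45 FREE]
Op 3: c = malloc(12) -> c = 21; heap: [0-14 ALLOC][15-20 ALLOC][21-32 ALLOC][33-45 FREE]
Op 4: d = malloc(7) -> d = 33; heap: [0-14 ALLOC][15-20 ALLOC][21-32 ALLOC][33-39 ALLOC][40-45 FREE]
Op 5: e = malloc(6) -> e = 40; heap: [0-14 ALLOC][15-20 ALLOC][21-32 ALLOC][33-39 ALLOC][40-45 ALLOC]
Op 6: free(e) -> (freed e); heap: [0-14 ALLOC][15-20 ALLOC][21-32 ALLOC][33-39 ALLOC][40-45 FREE]
free(d): d = 33 -> block [33-39 ALLOC]; mark free, coalesce with adjacent free neighbors -> [0-14 ALLOC][15-20 ALLOC][21-32 ALLOC][33-45 FREE]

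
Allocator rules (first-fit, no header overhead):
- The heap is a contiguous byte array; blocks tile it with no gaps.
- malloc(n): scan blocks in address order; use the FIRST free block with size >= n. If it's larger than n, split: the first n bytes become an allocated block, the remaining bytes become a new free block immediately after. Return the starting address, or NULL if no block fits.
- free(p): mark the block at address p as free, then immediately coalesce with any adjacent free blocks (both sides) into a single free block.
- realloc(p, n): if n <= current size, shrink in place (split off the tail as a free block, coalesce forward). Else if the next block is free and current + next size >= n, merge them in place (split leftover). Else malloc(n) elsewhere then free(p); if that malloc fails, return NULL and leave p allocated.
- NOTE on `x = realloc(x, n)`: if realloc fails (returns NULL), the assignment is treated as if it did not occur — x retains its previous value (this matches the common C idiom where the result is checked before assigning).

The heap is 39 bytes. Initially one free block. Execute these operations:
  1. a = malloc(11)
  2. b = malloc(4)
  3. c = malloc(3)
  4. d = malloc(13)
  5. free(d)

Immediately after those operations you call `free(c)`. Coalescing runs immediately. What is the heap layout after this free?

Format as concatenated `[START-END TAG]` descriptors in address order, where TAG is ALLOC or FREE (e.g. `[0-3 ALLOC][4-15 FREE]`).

Answer: [0-10 ALLOC][11-14 ALLOC][15-38 FREE]

Derivation:
Op 1: a = malloc(11) -> a = 0; heap: [0-10 ALLOC][11-38 FREE]
Op 2: b = malloc(4) -> b = 11; heap: [0-10 ALLOC][11-14 ALLOC][15-38 FREE]
Op 3: c = malloc(3) -> c = 15; heap: [0-10 ALLOC][11-14 ALLOC][15-17 ALLOC][18-38 FREE]
Op 4: d = malloc(13) -> d = 18; heap: [0-10 ALLOC][11-14 ALLOC][15-17 ALLOC][18-30 ALLOC][31-38 FREE]
Op 5: free(d) -> (freed d); heap: [0-10 ALLOC][11-14 ALLOC][15-17 ALLOC][18-38 FREE]
free(c): c = 15 -> block [15-17 ALLOC]; mark free, coalesce with adjacent free neighbors -> [0-10 ALLOC][11-14 ALLOC][15-38 FREE]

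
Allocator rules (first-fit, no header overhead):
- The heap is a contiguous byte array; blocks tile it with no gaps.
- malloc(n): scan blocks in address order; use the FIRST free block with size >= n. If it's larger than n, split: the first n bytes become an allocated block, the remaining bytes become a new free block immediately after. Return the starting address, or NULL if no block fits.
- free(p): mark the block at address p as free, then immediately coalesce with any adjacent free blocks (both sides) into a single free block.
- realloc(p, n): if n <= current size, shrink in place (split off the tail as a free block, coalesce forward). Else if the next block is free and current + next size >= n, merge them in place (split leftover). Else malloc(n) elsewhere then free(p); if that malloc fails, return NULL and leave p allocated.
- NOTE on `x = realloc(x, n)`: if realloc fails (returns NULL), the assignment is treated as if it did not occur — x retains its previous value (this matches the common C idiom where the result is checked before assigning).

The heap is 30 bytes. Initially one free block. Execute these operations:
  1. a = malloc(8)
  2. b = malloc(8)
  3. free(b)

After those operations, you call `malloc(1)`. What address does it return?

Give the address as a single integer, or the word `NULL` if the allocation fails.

Answer: 8

Derivation:
Op 1: a = malloc(8) -> a = 0; heap: [0-7 ALLOC][8-29 FREE]
Op 2: b = malloc(8) -> b = 8; heap: [0-7 ALLOC][8-15 ALLOC][16-29 FREE]
Op 3: free(b) -> (freed b); heap: [0-7 ALLOC][8-29 FREE]
malloc(1): first-fit scan over [0-7 ALLOC][8-29 FREE] -> 8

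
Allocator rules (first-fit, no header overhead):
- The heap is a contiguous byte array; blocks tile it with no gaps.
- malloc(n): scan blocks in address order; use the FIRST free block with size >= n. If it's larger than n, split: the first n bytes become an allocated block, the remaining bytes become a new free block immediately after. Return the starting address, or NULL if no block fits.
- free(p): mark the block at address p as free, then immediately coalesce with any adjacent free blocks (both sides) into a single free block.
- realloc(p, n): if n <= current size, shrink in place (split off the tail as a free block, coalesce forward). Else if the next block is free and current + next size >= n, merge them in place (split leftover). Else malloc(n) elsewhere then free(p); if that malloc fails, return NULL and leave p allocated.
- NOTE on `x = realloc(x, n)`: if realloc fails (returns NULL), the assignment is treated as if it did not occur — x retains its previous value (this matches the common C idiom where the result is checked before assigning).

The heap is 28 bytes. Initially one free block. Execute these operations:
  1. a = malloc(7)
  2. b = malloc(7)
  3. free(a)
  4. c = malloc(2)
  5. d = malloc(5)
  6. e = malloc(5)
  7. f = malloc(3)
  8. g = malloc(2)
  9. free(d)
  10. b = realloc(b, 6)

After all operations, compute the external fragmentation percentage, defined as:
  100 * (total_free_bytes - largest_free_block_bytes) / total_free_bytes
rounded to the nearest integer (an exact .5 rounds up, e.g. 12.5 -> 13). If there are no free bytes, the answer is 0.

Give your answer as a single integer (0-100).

Answer: 50

Derivation:
Op 1: a = malloc(7) -> a = 0; heap: [0-6 ALLOC][7-27 FREE]
Op 2: b = malloc(7) -> b = 7; heap: [0-6 ALLOC][7-13 ALLOC][14-27 FREE]
Op 3: free(a) -> (freed a); heap: [0-6 FREE][7-13 ALLOC][14-27 FREE]
Op 4: c = malloc(2) -> c = 0; heap: [0-1 ALLOC][2-6 FREE][7-13 ALLOC][14-27 FREE]
Op 5: d = malloc(5) -> d = 2; heap: [0-1 ALLOC][2-6 ALLOC][7-13 ALLOC][14-27 FREE]
Op 6: e = malloc(5) -> e = 14; heap: [0-1 ALLOC][2-6 ALLOC][7-13 ALLOC][14-18 ALLOC][19-27 FREE]
Op 7: f = malloc(3) -> f = 19; heap: [0-1 ALLOC][2-6 ALLOC][7-13 ALLOC][14-18 ALLOC][19-21 ALLOC][22-27 FREE]
Op 8: g = malloc(2) -> g = 22; heap: [0-1 ALLOC][2-6 ALLOC][7-13 ALLOC][14-18 ALLOC][19-21 ALLOC][22-23 ALLOC][24-27 FREE]
Op 9: free(d) -> (freed d); heap: [0-1 ALLOC][2-6 FREE][7-13 ALLOC][14-18 ALLOC][19-21 ALLOC][22-23 ALLOC][24-27 FREE]
Op 10: b = realloc(b, 6) -> b = 7; heap: [0-1 ALLOC][2-6 FREE][7-12 ALLOC][13-13 FREE][14-18 ALLOC][19-21 ALLOC][22-23 ALLOC][24-27 FREE]
Free blocks: [5 1 4] total_free=10 largest=5 -> 100*(10-5)/10 = 500/10 = 50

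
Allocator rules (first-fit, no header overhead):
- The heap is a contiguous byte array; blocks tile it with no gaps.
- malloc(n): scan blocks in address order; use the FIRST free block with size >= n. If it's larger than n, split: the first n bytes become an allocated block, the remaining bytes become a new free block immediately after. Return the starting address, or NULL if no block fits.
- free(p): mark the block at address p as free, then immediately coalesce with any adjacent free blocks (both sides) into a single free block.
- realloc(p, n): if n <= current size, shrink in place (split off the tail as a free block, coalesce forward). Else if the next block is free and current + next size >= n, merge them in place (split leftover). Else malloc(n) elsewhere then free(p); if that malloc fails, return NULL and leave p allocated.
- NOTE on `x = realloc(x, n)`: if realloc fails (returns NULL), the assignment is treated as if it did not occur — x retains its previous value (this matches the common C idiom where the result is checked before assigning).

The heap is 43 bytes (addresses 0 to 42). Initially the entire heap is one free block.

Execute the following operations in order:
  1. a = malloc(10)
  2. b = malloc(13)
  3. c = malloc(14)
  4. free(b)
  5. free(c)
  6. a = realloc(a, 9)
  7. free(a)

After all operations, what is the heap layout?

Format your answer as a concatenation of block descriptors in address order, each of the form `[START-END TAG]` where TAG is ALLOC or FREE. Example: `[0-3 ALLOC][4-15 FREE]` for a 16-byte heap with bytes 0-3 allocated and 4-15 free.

Answer: [0-42 FREE]

Derivation:
Op 1: a = malloc(10) -> a = 0; heap: [0-9 ALLOC][10-42 FREE]
Op 2: b = malloc(13) -> b = 10; heap: [0-9 ALLOC][10-22 ALLOC][23-42 FREE]
Op 3: c = malloc(14) -> c = 23; heap: [0-9 ALLOC][10-22 ALLOC][23-36 ALLOC][37-42 FREE]
Op 4: free(b) -> (freed b); heap: [0-9 ALLOC][10-22 FREE][23-36 ALLOC][37-42 FREE]
Op 5: free(c) -> (freed c); heap: [0-9 ALLOC][10-42 FREE]
Op 6: a = realloc(a, 9) -> a = 0; heap: [0-8 ALLOC][9-42 FREE]
Op 7: free(a) -> (freed a); heap: [0-42 FREE]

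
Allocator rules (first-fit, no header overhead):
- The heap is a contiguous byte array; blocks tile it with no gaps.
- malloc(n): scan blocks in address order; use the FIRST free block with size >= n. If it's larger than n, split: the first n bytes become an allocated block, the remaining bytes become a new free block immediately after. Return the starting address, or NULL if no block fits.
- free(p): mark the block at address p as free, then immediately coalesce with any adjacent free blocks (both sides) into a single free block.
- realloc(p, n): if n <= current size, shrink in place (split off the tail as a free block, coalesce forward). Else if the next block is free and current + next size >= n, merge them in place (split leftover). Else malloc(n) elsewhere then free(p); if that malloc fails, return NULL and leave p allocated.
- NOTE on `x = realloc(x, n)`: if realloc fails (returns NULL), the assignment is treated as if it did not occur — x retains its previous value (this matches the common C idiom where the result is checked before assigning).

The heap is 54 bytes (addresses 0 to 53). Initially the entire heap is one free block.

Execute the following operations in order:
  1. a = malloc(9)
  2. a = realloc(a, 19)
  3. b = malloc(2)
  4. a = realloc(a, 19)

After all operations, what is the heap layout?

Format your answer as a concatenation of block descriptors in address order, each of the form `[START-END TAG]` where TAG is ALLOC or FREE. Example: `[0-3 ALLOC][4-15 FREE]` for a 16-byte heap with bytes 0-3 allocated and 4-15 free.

Op 1: a = malloc(9) -> a = 0; heap: [0-8 ALLOC][9-53 FREE]
Op 2: a = realloc(a, 19) -> a = 0; heap: [0-18 ALLOC][19-53 FREE]
Op 3: b = malloc(2) -> b = 19; heap: [0-18 ALLOC][19-20 ALLOC][21-53 FREE]
Op 4: a = realloc(a, 19) -> a = 0; heap: [0-18 ALLOC][19-20 ALLOC][21-53 FREE]

Answer: [0-18 ALLOC][19-20 ALLOC][21-53 FREE]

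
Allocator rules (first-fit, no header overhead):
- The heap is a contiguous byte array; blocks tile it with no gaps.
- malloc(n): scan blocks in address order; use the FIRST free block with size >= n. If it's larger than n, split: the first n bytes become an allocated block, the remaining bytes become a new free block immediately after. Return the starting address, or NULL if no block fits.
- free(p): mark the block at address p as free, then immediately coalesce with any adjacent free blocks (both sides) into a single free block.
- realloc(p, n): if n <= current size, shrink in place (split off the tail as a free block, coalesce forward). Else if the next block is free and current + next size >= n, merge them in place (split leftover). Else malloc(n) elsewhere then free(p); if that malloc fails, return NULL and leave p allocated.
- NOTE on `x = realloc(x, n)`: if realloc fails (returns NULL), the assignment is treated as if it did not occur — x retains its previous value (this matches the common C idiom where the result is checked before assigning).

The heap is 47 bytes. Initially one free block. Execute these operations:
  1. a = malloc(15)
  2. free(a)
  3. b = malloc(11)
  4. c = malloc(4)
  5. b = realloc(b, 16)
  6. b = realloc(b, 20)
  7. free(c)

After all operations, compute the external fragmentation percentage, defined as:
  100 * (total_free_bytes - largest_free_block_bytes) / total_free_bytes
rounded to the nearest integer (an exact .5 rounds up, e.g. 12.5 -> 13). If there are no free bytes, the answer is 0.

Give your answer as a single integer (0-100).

Op 1: a = malloc(15) -> a = 0; heap: [0-14 ALLOC][15-46 FREE]
Op 2: free(a) -> (freed a); heap: [0-46 FREE]
Op 3: b = malloc(11) -> b = 0; heap: [0-10 ALLOC][11-46 FREE]
Op 4: c = malloc(4) -> c = 11; heap: [0-10 ALLOC][11-14 ALLOC][15-46 FREE]
Op 5: b = realloc(b, 16) -> b = 15; heap: [0-10 FREE][11-14 ALLOC][15-30 ALLOC][31-46 FREE]
Op 6: b = realloc(b, 20) -> b = 15; heap: [0-10 FREE][11-14 ALLOC][15-34 ALLOC][35-46 FREE]
Op 7: free(c) -> (freed c); heap: [0-14 FREE][15-34 ALLOC][35-46 FREE]
Free blocks: [15 12] total_free=27 largest=15 -> 100*(27-15)/27 = 1200/27 ≈ 44.444 -> rounds to 44

Answer: 44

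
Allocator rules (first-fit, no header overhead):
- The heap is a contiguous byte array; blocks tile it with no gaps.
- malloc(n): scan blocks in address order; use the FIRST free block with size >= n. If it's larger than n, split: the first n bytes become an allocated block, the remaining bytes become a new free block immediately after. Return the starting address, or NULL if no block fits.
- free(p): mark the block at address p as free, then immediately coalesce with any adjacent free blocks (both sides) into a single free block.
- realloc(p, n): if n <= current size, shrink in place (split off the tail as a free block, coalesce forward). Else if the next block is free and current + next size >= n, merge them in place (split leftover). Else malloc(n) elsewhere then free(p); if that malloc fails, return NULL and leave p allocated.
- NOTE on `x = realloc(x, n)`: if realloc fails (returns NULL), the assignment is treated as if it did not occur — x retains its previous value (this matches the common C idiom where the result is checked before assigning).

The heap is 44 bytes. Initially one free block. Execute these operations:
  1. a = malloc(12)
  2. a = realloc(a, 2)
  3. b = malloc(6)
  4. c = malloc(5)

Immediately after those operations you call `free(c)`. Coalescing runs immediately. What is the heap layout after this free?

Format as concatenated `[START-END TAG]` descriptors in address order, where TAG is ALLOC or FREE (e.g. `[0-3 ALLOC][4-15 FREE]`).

Answer: [0-1 ALLOC][2-7 ALLOC][8-43 FREE]

Derivation:
Op 1: a = malloc(12) -> a = 0; heap: [0-11 ALLOC][12-43 FREE]
Op 2: a = realloc(a, 2) -> a = 0; heap: [0-1 ALLOC][2-43 FREE]
Op 3: b = malloc(6) -> b = 2; heap: [0-1 ALLOC][2-7 ALLOC][8-43 FREE]
Op 4: c = malloc(5) -> c = 8; heap: [0-1 ALLOC][2-7 ALLOC][8-12 ALLOC][13-43 FREE]
free(c): c = 8 -> block [8-12 ALLOC]; mark free, coalesce with adjacent free neighbors -> [0-1 ALLOC][2-7 ALLOC][8-43 FREE]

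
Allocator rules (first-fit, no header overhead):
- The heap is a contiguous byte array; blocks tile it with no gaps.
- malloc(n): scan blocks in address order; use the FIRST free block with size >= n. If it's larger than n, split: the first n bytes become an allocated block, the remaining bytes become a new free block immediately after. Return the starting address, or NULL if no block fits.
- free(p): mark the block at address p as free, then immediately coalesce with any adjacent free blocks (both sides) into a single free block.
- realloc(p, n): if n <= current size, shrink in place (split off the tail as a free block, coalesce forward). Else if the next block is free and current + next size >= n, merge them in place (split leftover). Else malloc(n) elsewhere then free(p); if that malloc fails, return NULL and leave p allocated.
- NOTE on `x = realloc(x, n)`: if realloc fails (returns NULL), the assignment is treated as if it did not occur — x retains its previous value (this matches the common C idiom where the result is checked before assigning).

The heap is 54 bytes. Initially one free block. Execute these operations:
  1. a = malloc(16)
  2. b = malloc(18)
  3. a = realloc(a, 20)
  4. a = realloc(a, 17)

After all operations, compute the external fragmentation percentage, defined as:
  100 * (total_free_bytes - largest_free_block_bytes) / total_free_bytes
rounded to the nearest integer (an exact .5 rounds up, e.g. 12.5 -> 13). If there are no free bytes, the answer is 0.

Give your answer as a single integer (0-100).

Answer: 16

Derivation:
Op 1: a = malloc(16) -> a = 0; heap: [0-15 ALLOC][16-53 FREE]
Op 2: b = malloc(18) -> b = 16; heap: [0-15 ALLOC][16-33 ALLOC][34-53 FREE]
Op 3: a = realloc(a, 20) -> a = 34; heap: [0-15 FREE][16-33 ALLOC][34-53 ALLOC]
Op 4: a = realloc(a, 17) -> a = 34; heap: [0-15 FREE][16-33 ALLOC][34-50 ALLOC][51-53 FREE]
Free blocks: [16 3] total_free=19 largest=16 -> 100*(19-16)/19 = 300/19 ≈ 15.789 -> rounds to 16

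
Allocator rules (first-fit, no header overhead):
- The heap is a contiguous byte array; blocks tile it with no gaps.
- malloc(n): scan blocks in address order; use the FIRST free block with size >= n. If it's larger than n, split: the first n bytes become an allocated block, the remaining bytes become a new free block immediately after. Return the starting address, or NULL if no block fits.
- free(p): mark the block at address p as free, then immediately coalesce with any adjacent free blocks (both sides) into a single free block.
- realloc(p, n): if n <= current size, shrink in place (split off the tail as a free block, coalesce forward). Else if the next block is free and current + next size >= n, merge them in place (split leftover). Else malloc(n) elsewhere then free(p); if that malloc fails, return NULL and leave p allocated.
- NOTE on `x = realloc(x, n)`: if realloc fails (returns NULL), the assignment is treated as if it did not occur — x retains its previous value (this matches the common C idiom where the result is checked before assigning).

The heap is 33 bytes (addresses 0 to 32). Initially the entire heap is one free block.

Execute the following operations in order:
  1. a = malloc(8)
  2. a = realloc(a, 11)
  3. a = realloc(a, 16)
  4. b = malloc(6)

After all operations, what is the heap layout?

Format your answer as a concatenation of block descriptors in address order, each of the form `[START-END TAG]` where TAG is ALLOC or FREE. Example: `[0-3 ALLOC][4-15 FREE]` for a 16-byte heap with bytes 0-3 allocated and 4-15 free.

Answer: [0-15 ALLOC][16-21 ALLOC][22-32 FREE]

Derivation:
Op 1: a = malloc(8) -> a = 0; heap: [0-7 ALLOC][8-32 FREE]
Op 2: a = realloc(a, 11) -> a = 0; heap: [0-10 ALLOC][11-32 FREE]
Op 3: a = realloc(a, 16) -> a = 0; heap: [0-15 ALLOC][16-32 FREE]
Op 4: b = malloc(6) -> b = 16; heap: [0-15 ALLOC][16-21 ALLOC][22-32 FREE]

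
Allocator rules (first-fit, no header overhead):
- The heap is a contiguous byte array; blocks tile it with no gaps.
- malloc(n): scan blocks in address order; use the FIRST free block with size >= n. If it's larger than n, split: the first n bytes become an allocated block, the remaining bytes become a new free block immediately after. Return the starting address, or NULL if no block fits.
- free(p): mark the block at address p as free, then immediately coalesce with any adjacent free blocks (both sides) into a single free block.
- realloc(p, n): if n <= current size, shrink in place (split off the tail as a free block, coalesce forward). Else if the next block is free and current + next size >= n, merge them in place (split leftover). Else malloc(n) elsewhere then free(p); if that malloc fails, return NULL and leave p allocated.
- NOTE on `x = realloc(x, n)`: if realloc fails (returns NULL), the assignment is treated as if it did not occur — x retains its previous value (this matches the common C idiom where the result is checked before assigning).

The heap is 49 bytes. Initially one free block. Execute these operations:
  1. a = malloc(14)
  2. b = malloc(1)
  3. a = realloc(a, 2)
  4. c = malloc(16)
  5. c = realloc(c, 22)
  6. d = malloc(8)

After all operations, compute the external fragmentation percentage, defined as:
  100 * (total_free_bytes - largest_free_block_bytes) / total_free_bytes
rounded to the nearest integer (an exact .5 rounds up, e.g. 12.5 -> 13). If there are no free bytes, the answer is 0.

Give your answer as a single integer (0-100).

Op 1: a = malloc(14) -> a = 0; heap: [0-13 ALLOC][14-48 FREE]
Op 2: b = malloc(1) -> b = 14; heap: [0-13 ALLOC][14-14 ALLOC][15-48 FREE]
Op 3: a = realloc(a, 2) -> a = 0; heap: [0-1 ALLOC][2-13 FREE][14-14 ALLOC][15-48 FREE]
Op 4: c = malloc(16) -> c = 15; heap: [0-1 ALLOC][2-13 FREE][14-14 ALLOC][15-30 ALLOC][31-48 FREE]
Op 5: c = realloc(c, 22) -> c = 15; heap: [0-1 ALLOC][2-13 FREE][14-14 ALLOC][15-36 ALLOC][37-48 FREE]
Op 6: d = malloc(8) -> d = 2; heap: [0-1 ALLOC][2-9 ALLOC][10-13 FREE][14-14 ALLOC][15-36 ALLOC][37-48 FREE]
Free blocks: [4 12] total_free=16 largest=12 -> 100*(16-12)/16 = 400/16 = 25

Answer: 25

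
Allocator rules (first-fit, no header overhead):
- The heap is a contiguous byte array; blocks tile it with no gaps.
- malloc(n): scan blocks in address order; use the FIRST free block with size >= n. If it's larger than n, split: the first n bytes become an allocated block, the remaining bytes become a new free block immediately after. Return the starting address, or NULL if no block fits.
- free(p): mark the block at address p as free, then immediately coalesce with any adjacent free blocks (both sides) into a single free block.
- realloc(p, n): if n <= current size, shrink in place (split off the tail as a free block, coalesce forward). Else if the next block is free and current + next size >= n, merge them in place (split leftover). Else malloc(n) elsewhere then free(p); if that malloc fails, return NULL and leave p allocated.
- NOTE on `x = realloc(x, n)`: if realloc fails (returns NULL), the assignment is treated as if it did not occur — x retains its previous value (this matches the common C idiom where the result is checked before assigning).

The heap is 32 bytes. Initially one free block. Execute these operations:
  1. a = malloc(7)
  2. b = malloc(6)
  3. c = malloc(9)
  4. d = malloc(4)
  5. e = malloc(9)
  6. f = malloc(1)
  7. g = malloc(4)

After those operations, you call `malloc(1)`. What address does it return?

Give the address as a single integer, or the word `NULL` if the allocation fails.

Op 1: a = malloc(7) -> a = 0; heap: [0-6 ALLOC][7-31 FREE]
Op 2: b = malloc(6) -> b = 7; heap: [0-6 ALLOC][7-12 ALLOC][13-31 FREE]
Op 3: c = malloc(9) -> c = 13; heap: [0-6 ALLOC][7-12 ALLOC][13-21 ALLOC][22-31 FREE]
Op 4: d = malloc(4) -> d = 22; heap: [0-6 ALLOC][7-12 ALLOC][13-21 ALLOC][22-25 ALLOC][26-31 FREE]
Op 5: e = malloc(9) -> e = NULL; heap: [0-6 ALLOC][7-12 ALLOC][13-21 ALLOC][22-25 ALLOC][26-31 FREE]
Op 6: f = malloc(1) -> f = 26; heap: [0-6 ALLOC][7-12 ALLOC][13-21 ALLOC][22-25 ALLOC][26-26 ALLOC][27-31 FREE]
Op 7: g = malloc(4) -> g = 27; heap: [0-6 ALLOC][7-12 ALLOC][13-21 ALLOC][22-25 ALLOC][26-26 ALLOC][27-30 ALLOC][31-31 FREE]
malloc(1): first-fit scan over [0-6 ALLOC][7-12 ALLOC][13-21 ALLOC][22-25 ALLOC][26-26 ALLOC][27-30 ALLOC][31-31 FREE] -> 31

Answer: 31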